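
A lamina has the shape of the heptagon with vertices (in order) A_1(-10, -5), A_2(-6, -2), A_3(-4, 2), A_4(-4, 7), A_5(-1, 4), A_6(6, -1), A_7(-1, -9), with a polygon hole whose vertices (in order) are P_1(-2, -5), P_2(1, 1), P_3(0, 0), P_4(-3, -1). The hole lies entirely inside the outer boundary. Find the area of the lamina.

Outer boundary:
Σ = (-10) + (-20) + (-20) + (-9) + (-23) + (-55) + (-85) = -222
Area = |Σ|/2 = 111.
Hole:
Σ = (3) + (0) + (0) + (13) = 16
Area = |Σ|/2 = 8.
Net area = 111 − 8 = 103.

103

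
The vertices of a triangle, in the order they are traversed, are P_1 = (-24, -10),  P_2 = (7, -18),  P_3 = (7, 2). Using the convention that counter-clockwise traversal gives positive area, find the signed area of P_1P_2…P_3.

310

Σ = (502) + (140) + (-22) = 620
Signed area = Σ/2 = 310 (positive ⇒ counter-clockwise traversal).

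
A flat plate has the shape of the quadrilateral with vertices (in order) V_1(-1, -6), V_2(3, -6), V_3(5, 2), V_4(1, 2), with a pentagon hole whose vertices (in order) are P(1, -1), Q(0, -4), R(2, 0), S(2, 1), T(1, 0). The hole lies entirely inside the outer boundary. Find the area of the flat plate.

30

Outer boundary:
Apply the shoelace (surveyor's) formula: 2A = Σ (x_i·y_{i+1} − x_{i+1}·y_i), indices taken mod 4.
Σ = (24) + (36) + (8) + (-4) = 64
Area = |Σ|/2 = 32.
Hole:
Apply the shoelace (surveyor's) formula: 2A = Σ (x_i·y_{i+1} − x_{i+1}·y_i), indices taken mod 5.
Cross-terms: -4, 8, 2, -1, -1  ⇒  Σ = 4
Area = |Σ|/2 = 2.
Net area = 32 − 2 = 30.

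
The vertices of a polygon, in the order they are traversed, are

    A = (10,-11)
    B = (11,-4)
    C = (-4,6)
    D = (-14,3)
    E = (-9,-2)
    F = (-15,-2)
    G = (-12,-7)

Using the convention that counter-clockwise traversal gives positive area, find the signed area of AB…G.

264.5

Apply the shoelace (surveyor's) formula: 2A = Σ (x_i·y_{i+1} − x_{i+1}·y_i), indices taken mod 7.
Σ = (81) + (50) + (72) + (55) + (-12) + (81) + (202) = 529
Signed area = Σ/2 = 264.5 (positive ⇒ counter-clockwise traversal).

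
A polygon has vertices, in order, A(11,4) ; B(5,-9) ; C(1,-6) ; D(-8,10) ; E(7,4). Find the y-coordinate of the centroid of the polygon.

Apply the shoelace formula. First the cross-terms c_i = x_i·y_{i+1} − x_{i+1}·y_i:
  -119, -21, -38, -102, -16  ⇒  2A = -296, A = -148.
Then Σ (y_i + y_{i+1})·c_i = -798, so ȳ = -798 / (6·(-148)) = 133/148.

133/148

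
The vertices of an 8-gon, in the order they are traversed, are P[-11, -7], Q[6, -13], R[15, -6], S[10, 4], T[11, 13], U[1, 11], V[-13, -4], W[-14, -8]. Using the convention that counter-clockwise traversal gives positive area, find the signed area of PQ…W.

427.5

Apply Gauss's area formula: 2A = Σ (x_i·y_{i+1} − x_{i+1}·y_i), indices taken mod 8.
Cross-terms: 185, 159, 120, 86, 108, 139, 48, 10  ⇒  Σ = 855
Signed area = Σ/2 = 427.5 (positive ⇒ counter-clockwise traversal).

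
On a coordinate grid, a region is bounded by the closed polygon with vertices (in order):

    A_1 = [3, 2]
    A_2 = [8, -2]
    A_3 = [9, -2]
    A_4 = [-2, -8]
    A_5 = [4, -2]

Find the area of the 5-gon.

23

Apply the shoelace (surveyor's) formula: 2A = Σ (x_i·y_{i+1} − x_{i+1}·y_i), indices taken mod 5.
Σ = (-22) + (2) + (-76) + (36) + (14) = -46
Area = |Σ|/2 = 23.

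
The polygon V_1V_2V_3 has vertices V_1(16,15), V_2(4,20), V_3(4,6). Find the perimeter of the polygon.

42

|V_1V_2| = √((-12)² + (5)²) = √169 = 13
|V_2V_3| = √((0)² + (-14)²) = √196 = 14
|V_3V_1| = √((12)² + (9)²) = √225 = 15
Perimeter = 13 + 14 + 15 = 42.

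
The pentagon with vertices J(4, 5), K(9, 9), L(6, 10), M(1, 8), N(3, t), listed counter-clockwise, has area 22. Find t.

The doubled signed area Σ (x_i y_{i+1} − x_{i+1} y_i) is linear in t.
With t=0 it equals 56; the coefficient of t is -3 (from the two edges through N).
So -3·t + 56 = 2·22 = 44 ⇒ t = 4.

4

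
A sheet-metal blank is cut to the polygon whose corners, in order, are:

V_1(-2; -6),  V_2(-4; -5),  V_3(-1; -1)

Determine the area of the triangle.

Apply the shoelace formula: 2A = Σ (x_i·y_{i+1} − x_{i+1}·y_i), indices taken mod 3.
Σ = (-14) + (-1) + (4) = -11
Area = |Σ|/2 = 5.5.

5.5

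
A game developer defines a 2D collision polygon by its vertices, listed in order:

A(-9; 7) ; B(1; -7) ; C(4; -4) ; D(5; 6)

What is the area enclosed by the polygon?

A→B: (-9)(-7) − (1)(7) = 56
B→C: (1)(-4) − (4)(-7) = 24
C→D: (4)(6) − (5)(-4) = 44
D→A: (5)(7) − (-9)(6) = 89
Σ = 213
Area = |Σ|/2 = 106.5.

106.5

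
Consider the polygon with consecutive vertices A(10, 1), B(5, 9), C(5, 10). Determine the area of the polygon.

Σ = (85) + (5) + (-95) = -5
Area = |Σ|/2 = 2.5.

2.5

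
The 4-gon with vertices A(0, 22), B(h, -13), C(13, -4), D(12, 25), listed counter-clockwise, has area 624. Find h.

-17

Write out the shoelace sum; only the two edges meeting at B involve h:
2·Area = [(0·(-13) − h·22) + (h·(-4) − 13·(-13))] + 637
       = -26·h + 806 = 1248
⇒ h = -17.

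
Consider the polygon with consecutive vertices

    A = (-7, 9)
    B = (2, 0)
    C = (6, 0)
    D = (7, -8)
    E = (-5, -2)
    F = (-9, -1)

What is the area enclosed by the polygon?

110.5

A→B: (-7)(0) − (2)(9) = -18
B→C: (2)(0) − (6)(0) = 0
C→D: (6)(-8) − (7)(0) = -48
D→E: (7)(-2) − (-5)(-8) = -54
E→F: (-5)(-1) − (-9)(-2) = -13
F→A: (-9)(9) − (-7)(-1) = -88
Σ = -221
Area = |Σ|/2 = 110.5.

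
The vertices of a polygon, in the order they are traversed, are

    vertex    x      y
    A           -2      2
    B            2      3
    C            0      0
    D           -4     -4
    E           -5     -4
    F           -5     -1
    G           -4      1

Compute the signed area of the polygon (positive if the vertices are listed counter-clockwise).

-22

Σ = (-10) + (0) + (0) + (-4) + (-15) + (-9) + (-6) = -44
Signed area = Σ/2 = -22 (negative ⇒ clockwise traversal).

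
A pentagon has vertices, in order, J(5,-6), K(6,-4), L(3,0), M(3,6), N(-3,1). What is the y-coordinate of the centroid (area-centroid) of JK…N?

-0.075

Apply the shoelace (surveyor's) formula. First the cross-terms c_i = x_i·y_{i+1} − x_{i+1}·y_i:
  16, 12, 18, 21, 13  ⇒  2A = 80, A = 40.
Then Σ (y_i + y_{i+1})·c_i = -18, so ȳ = -18 / (6·40) = -0.075.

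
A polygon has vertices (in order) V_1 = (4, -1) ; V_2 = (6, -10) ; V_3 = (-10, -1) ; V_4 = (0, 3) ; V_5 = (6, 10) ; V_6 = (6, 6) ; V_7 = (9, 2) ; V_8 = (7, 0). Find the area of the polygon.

Σ = (-34) + (-106) + (-30) + (-18) + (-24) + (-42) + (-14) + (-7) = -275
Area = |Σ|/2 = 137.5.

137.5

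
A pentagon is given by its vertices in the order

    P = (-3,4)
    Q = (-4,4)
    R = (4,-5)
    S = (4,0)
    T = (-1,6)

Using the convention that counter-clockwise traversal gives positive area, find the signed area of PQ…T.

33

Apply Gauss's area formula: 2A = Σ (x_i·y_{i+1} − x_{i+1}·y_i), indices taken mod 5.
Σ = (4) + (4) + (20) + (24) + (14) = 66
Signed area = Σ/2 = 33 (positive ⇒ counter-clockwise traversal).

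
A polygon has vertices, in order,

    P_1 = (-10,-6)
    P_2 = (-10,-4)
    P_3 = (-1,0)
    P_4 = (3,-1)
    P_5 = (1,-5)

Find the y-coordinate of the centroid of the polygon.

-305/93

Apply the shoelace (surveyor's) formula. First the cross-terms c_i = x_i·y_{i+1} − x_{i+1}·y_i:
  -20, -4, 1, -14, -56  ⇒  2A = -93, A = -46.5.
Then Σ (y_i + y_{i+1})·c_i = 915, so ȳ = 915 / (6·(-46.5)) = -305/93.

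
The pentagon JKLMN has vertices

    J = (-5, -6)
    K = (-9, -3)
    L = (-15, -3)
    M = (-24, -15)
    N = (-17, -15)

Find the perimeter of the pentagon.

|JK| = √((-4)² + (3)²) = √25 = 5
|KL| = √((-6)² + (0)²) = √36 = 6
|LM| = √((-9)² + (-12)²) = √225 = 15
|MN| = √((7)² + (0)²) = √49 = 7
|NJ| = √((12)² + (9)²) = √225 = 15
Perimeter = 5 + 6 + 15 + 7 + 15 = 48.

48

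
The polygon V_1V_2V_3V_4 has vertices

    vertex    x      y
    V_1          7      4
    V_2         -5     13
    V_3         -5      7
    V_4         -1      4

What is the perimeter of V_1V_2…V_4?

34

|V_1V_2| = √((-12)² + (9)²) = √225 = 15
|V_2V_3| = √((0)² + (-6)²) = √36 = 6
|V_3V_4| = √((4)² + (-3)²) = √25 = 5
|V_4V_1| = √((8)² + (0)²) = √64 = 8
Perimeter = 15 + 6 + 5 + 8 = 34.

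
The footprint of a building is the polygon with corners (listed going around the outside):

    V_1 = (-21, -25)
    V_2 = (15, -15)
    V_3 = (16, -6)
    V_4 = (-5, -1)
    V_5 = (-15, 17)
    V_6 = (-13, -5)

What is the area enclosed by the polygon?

605

Apply the shoelace (surveyor's) formula: 2A = Σ (x_i·y_{i+1} − x_{i+1}·y_i), indices taken mod 6.
V_1→V_2: (-21)(-15) − (15)(-25) = 690
V_2→V_3: (15)(-6) − (16)(-15) = 150
V_3→V_4: (16)(-1) − (-5)(-6) = -46
V_4→V_5: (-5)(17) − (-15)(-1) = -100
V_5→V_6: (-15)(-5) − (-13)(17) = 296
V_6→V_1: (-13)(-25) − (-21)(-5) = 220
Σ = 1210
Area = |Σ|/2 = 605.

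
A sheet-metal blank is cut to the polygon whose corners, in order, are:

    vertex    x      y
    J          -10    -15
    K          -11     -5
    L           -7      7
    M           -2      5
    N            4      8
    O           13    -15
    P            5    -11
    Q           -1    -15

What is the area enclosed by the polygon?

368.5

J→K: (-10)(-5) − (-11)(-15) = -115
K→L: (-11)(7) − (-7)(-5) = -112
L→M: (-7)(5) − (-2)(7) = -21
M→N: (-2)(8) − (4)(5) = -36
N→O: (4)(-15) − (13)(8) = -164
O→P: (13)(-11) − (5)(-15) = -68
P→Q: (5)(-15) − (-1)(-11) = -86
Q→J: (-1)(-15) − (-10)(-15) = -135
Σ = -737
Area = |Σ|/2 = 368.5.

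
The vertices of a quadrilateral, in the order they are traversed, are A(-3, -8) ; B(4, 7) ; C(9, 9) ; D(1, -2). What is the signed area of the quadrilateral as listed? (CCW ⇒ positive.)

-28.5

Apply the shoelace (surveyor's) formula: 2A = Σ (x_i·y_{i+1} − x_{i+1}·y_i), indices taken mod 4.
Cross-terms: 11, -27, -27, -14  ⇒  Σ = -57
Signed area = Σ/2 = -28.5 (negative ⇒ clockwise traversal).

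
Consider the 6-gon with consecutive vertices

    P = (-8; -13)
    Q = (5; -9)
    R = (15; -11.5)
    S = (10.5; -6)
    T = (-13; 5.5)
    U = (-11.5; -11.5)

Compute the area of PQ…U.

Apply the shoelace formula: 2A = Σ (x_i·y_{i+1} − x_{i+1}·y_i), indices taken mod 6.
P→Q: (-8)(-9) − (5)(-13) = 137
Q→R: (5)(-11.5) − (15)(-9) = 77.5
R→S: (15)(-6) − (10.5)(-11.5) = 30.75
S→T: (10.5)(5.5) − (-13)(-6) = -20.25
T→U: (-13)(-11.5) − (-11.5)(5.5) = 212.75
U→P: (-11.5)(-13) − (-8)(-11.5) = 57.5
Σ = 495.25
Area = |Σ|/2 = 247.625.

247.625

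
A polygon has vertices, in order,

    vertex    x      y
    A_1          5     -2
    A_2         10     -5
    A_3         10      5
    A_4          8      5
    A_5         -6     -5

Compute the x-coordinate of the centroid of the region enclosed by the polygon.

Apply the shoelace (surveyor's) formula. First the cross-terms c_i = x_i·y_{i+1} − x_{i+1}·y_i:
  -5, 100, 10, -10, 37  ⇒  2A = 132, A = 66.
Then Σ (x_i + x_{i+1})·c_i = 2048, so x̄ = 2048 / (6·66) = 512/99.

512/99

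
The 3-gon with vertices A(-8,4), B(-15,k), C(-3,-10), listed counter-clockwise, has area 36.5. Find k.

The doubled signed area Σ (x_i y_{i+1} − x_{i+1} y_i) is linear in k.
With k=0 it equals 118; the coefficient of k is -5 (from the two edges through B).
So -5·k + 118 = 2·36.5 = 73 ⇒ k = 9.

9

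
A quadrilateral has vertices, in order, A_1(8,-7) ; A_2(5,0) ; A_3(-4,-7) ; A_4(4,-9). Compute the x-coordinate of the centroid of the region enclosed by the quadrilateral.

79/27

Apply the shoelace formula. First the cross-terms c_i = x_i·y_{i+1} − x_{i+1}·y_i:
  35, -35, 64, 44  ⇒  2A = 108, A = 54.
Then Σ (x_i + x_{i+1})·c_i = 948, so x̄ = 948 / (6·54) = 79/27.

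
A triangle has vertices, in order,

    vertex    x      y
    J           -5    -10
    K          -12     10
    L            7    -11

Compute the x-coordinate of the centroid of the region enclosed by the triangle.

-10/3

Apply the surveyor's formula. First the cross-terms c_i = x_i·y_{i+1} − x_{i+1}·y_i:
  -170, 62, -125  ⇒  2A = -233, A = -116.5.
Then Σ (x_i + x_{i+1})·c_i = 2330, so x̄ = 2330 / (6·(-116.5)) = -10/3.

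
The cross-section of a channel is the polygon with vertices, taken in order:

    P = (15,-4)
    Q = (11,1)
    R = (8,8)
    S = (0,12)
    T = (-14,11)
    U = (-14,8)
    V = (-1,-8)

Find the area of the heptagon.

Cross-terms: 59, 80, 96, 168, 42, 120, 124  ⇒  Σ = 689
Area = |Σ|/2 = 344.5.

344.5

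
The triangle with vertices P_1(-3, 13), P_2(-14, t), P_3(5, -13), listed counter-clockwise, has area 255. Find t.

Write out the shoelace sum; only the two edges meeting at P_2 involve t:
2·Area = [((-3)·t − (-14)·13) + ((-14)·(-13) − 5·t)] + 26
       = -8·t + 390 = 510
⇒ t = -15.

-15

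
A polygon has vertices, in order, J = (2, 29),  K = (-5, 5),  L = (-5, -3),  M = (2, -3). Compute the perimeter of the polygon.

|JK| = √((-7)² + (-24)²) = √625 = 25
|KL| = √((0)² + (-8)²) = √64 = 8
|LM| = √((7)² + (0)²) = √49 = 7
|MJ| = √((0)² + (32)²) = √1024 = 32
Perimeter = 25 + 8 + 7 + 32 = 72.

72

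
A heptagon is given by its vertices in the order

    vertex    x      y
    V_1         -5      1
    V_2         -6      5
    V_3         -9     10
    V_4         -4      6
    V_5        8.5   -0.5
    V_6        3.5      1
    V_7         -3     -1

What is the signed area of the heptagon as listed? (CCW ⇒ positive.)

Apply the shoelace (surveyor's) formula: 2A = Σ (x_i·y_{i+1} − x_{i+1}·y_i), indices taken mod 7.
Σ = (-19) + (-15) + (-14) + (-49) + (10.25) + (-0.5) + (-8) = -95.25
Signed area = Σ/2 = -47.625 (negative ⇒ clockwise traversal).

-47.625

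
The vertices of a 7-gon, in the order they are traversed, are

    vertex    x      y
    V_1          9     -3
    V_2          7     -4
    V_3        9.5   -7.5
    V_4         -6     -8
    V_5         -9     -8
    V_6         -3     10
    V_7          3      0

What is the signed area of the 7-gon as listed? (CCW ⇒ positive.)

Apply Gauss's area formula: 2A = Σ (x_i·y_{i+1} − x_{i+1}·y_i), indices taken mod 7.
V_1→V_2: (9)(-4) − (7)(-3) = -15
V_2→V_3: (7)(-7.5) − (9.5)(-4) = -14.5
V_3→V_4: (9.5)(-8) − (-6)(-7.5) = -121
V_4→V_5: (-6)(-8) − (-9)(-8) = -24
V_5→V_6: (-9)(10) − (-3)(-8) = -114
V_6→V_7: (-3)(0) − (3)(10) = -30
V_7→V_1: (3)(-3) − (9)(0) = -9
Σ = -327.5
Signed area = Σ/2 = -163.75 (negative ⇒ clockwise traversal).

-163.75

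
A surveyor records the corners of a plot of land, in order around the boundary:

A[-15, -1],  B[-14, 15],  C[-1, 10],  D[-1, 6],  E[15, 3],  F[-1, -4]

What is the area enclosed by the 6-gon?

284.5

Σ = (-239) + (-125) + (4) + (-93) + (-57) + (-59) = -569
Area = |Σ|/2 = 284.5.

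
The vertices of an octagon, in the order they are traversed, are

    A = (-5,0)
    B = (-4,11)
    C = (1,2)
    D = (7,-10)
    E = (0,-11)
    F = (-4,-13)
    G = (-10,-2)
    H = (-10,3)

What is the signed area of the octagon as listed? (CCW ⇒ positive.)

-188

Σ = (-55) + (-19) + (-24) + (-77) + (-44) + (-122) + (-50) + (15) = -376
Signed area = Σ/2 = -188 (negative ⇒ clockwise traversal).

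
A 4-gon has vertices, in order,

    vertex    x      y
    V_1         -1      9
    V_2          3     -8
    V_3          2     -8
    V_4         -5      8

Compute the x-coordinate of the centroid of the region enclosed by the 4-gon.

-9/11

Apply the shoelace formula. First the cross-terms c_i = x_i·y_{i+1} − x_{i+1}·y_i:
  -19, -8, -24, -37  ⇒  2A = -88, A = -44.
Then Σ (x_i + x_{i+1})·c_i = 216, so x̄ = 216 / (6·(-44)) = -9/11.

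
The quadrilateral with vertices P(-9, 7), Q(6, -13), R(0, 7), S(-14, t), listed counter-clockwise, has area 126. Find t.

The doubled signed area Σ (x_i y_{i+1} − x_{i+1} y_i) is linear in t.
With t=0 it equals 117; the coefficient of t is 9 (from the two edges through S).
So 9·t + 117 = 2·126 = 252 ⇒ t = 15.

15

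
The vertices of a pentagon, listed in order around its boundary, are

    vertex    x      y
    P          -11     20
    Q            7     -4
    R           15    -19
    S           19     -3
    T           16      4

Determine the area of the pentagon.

317.5

Apply the shoelace (surveyor's) formula: 2A = Σ (x_i·y_{i+1} − x_{i+1}·y_i), indices taken mod 5.
P→Q: (-11)(-4) − (7)(20) = -96
Q→R: (7)(-19) − (15)(-4) = -73
R→S: (15)(-3) − (19)(-19) = 316
S→T: (19)(4) − (16)(-3) = 124
T→P: (16)(20) − (-11)(4) = 364
Σ = 635
Area = |Σ|/2 = 317.5.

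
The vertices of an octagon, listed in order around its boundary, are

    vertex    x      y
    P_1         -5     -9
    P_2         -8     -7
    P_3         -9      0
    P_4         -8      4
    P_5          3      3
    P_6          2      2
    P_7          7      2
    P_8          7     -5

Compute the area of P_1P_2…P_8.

Apply the shoelace (surveyor's) formula: 2A = Σ (x_i·y_{i+1} − x_{i+1}·y_i), indices taken mod 8.
P_1→P_2: (-5)(-7) − (-8)(-9) = -37
P_2→P_3: (-8)(0) − (-9)(-7) = -63
P_3→P_4: (-9)(4) − (-8)(0) = -36
P_4→P_5: (-8)(3) − (3)(4) = -36
P_5→P_6: (3)(2) − (2)(3) = 0
P_6→P_7: (2)(2) − (7)(2) = -10
P_7→P_8: (7)(-5) − (7)(2) = -49
P_8→P_1: (7)(-9) − (-5)(-5) = -88
Σ = -319
Area = |Σ|/2 = 159.5.

159.5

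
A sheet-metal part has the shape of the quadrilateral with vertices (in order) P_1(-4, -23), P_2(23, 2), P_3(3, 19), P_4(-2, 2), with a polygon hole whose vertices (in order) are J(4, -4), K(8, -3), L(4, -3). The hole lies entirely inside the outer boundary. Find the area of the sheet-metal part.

523

Outer boundary:
P_1→P_2: (-4)(2) − (23)(-23) = 521
P_2→P_3: (23)(19) − (3)(2) = 431
P_3→P_4: (3)(2) − (-2)(19) = 44
P_4→P_1: (-2)(-23) − (-4)(2) = 54
Σ = 1050
Area = |Σ|/2 = 525.
Hole:
Apply Gauss's area formula: 2A = Σ (x_i·y_{i+1} − x_{i+1}·y_i), indices taken mod 3.
Cross-terms: 20, -12, -4  ⇒  Σ = 4
Area = |Σ|/2 = 2.
Net area = 525 − 2 = 523.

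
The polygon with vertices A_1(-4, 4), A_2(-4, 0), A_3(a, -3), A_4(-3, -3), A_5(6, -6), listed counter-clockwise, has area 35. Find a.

The doubled signed area Σ (x_i y_{i+1} − x_{i+1} y_i) is linear in a.
With a=0 it equals 55; the coefficient of a is -3 (from the two edges through A_3).
So -3·a + 55 = 2·35 = 70 ⇒ a = -5.

-5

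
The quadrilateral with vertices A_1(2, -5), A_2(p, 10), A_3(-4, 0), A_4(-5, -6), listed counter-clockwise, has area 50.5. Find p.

The doubled signed area Σ (x_i y_{i+1} − x_{i+1} y_i) is linear in p.
With p=0 it equals 121; the coefficient of p is 5 (from the two edges through A_2).
So 5·p + 121 = 2·50.5 = 101 ⇒ p = -4.

-4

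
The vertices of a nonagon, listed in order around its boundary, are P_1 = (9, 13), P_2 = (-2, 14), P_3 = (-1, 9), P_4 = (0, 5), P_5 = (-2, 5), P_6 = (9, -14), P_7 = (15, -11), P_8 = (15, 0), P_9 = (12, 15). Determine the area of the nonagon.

329

Apply the surveyor's formula: 2A = Σ (x_i·y_{i+1} − x_{i+1}·y_i), indices taken mod 9.
Σ = (152) + (-4) + (-5) + (10) + (-17) + (111) + (165) + (225) + (21) = 658
Area = |Σ|/2 = 329.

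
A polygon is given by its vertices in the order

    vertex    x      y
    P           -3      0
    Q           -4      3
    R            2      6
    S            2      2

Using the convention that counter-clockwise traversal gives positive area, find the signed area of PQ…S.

-20.5

Apply the surveyor's formula: 2A = Σ (x_i·y_{i+1} − x_{i+1}·y_i), indices taken mod 4.
Σ = (-9) + (-30) + (-8) + (6) = -41
Signed area = Σ/2 = -20.5 (negative ⇒ clockwise traversal).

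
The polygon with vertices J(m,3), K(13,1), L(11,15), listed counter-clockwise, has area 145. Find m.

The doubled signed area Σ (x_i y_{i+1} − x_{i+1} y_i) is linear in m.
With m=0 it equals 178; the coefficient of m is -14 (from the two edges through J).
So -14·m + 178 = 2·145 = 290 ⇒ m = -8.

-8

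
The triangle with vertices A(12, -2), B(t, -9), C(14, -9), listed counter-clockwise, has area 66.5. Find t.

-5

Write out the shoelace sum; only the two edges meeting at B involve t:
2·Area = [(12·(-9) − t·(-2)) + (t·(-9) − 14·(-9))] + 80
       = -7·t + 98 = 133
⇒ t = -5.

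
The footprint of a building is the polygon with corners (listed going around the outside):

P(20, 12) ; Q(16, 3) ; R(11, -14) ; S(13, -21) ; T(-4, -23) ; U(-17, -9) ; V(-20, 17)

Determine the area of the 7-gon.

P→Q: (20)(3) − (16)(12) = -132
Q→R: (16)(-14) − (11)(3) = -257
R→S: (11)(-21) − (13)(-14) = -49
S→T: (13)(-23) − (-4)(-21) = -383
T→U: (-4)(-9) − (-17)(-23) = -355
U→V: (-17)(17) − (-20)(-9) = -469
V→P: (-20)(12) − (20)(17) = -580
Σ = -2225
Area = |Σ|/2 = 1112.5.

1112.5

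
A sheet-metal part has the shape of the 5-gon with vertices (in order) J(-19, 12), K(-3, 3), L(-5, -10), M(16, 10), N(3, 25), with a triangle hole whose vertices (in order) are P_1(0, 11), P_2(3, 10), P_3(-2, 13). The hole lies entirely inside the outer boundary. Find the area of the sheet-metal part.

Outer boundary:
Σ = (-21) + (45) + (110) + (370) + (511) = 1015
Area = |Σ|/2 = 507.5.
Hole:
Cross-terms: -33, 59, -22  ⇒  Σ = 4
Area = |Σ|/2 = 2.
Net area = 507.5 − 2 = 505.5.

505.5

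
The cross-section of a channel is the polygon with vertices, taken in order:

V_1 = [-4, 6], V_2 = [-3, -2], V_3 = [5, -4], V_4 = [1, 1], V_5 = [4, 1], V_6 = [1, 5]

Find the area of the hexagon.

49.5

Cross-terms: 26, 22, 9, -3, 19, 26  ⇒  Σ = 99
Area = |Σ|/2 = 49.5.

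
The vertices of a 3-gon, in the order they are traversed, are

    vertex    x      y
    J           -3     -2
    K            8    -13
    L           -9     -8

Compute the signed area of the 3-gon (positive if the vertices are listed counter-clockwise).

-66

J→K: (-3)(-13) − (8)(-2) = 55
K→L: (8)(-8) − (-9)(-13) = -181
L→J: (-9)(-2) − (-3)(-8) = -6
Σ = -132
Signed area = Σ/2 = -66 (negative ⇒ clockwise traversal).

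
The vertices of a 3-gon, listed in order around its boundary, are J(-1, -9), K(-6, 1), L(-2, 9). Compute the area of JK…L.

40

Apply the surveyor's formula: 2A = Σ (x_i·y_{i+1} − x_{i+1}·y_i), indices taken mod 3.
J→K: (-1)(1) − (-6)(-9) = -55
K→L: (-6)(9) − (-2)(1) = -52
L→J: (-2)(-9) − (-1)(9) = 27
Σ = -80
Area = |Σ|/2 = 40.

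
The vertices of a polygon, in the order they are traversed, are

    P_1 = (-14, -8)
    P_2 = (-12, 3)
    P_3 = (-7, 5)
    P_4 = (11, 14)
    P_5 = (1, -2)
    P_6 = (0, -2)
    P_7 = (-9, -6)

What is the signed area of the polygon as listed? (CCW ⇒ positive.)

Apply Gauss's area formula: 2A = Σ (x_i·y_{i+1} − x_{i+1}·y_i), indices taken mod 7.
Σ = (-138) + (-39) + (-153) + (-36) + (-2) + (-18) + (-12) = -398
Signed area = Σ/2 = -199 (negative ⇒ clockwise traversal).

-199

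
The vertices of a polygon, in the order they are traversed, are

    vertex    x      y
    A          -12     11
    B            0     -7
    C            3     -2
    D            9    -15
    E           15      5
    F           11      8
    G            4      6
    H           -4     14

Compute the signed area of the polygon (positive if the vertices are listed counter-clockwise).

Apply the shoelace (surveyor's) formula: 2A = Σ (x_i·y_{i+1} − x_{i+1}·y_i), indices taken mod 8.
A→B: (-12)(-7) − (0)(11) = 84
B→C: (0)(-2) − (3)(-7) = 21
C→D: (3)(-15) − (9)(-2) = -27
D→E: (9)(5) − (15)(-15) = 270
E→F: (15)(8) − (11)(5) = 65
F→G: (11)(6) − (4)(8) = 34
G→H: (4)(14) − (-4)(6) = 80
H→A: (-4)(11) − (-12)(14) = 124
Σ = 651
Signed area = Σ/2 = 325.5 (positive ⇒ counter-clockwise traversal).

325.5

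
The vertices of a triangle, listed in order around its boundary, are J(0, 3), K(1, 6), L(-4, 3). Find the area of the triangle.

6

Cross-terms: -3, 27, -12  ⇒  Σ = 12
Area = |Σ|/2 = 6.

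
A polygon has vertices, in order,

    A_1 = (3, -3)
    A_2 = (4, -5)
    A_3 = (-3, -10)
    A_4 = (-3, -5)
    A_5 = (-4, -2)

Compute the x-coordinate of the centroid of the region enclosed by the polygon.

-94/207

Apply the surveyor's formula. First the cross-terms c_i = x_i·y_{i+1} − x_{i+1}·y_i:
  -3, -55, -15, -14, 18  ⇒  2A = -69, A = -34.5.
Then Σ (x_i + x_{i+1})·c_i = 94, so x̄ = 94 / (6·(-34.5)) = -94/207.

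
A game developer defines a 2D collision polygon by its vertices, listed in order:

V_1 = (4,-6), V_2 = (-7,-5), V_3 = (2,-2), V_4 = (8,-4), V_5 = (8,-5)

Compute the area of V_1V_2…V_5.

33

Apply the shoelace formula: 2A = Σ (x_i·y_{i+1} − x_{i+1}·y_i), indices taken mod 5.
Cross-terms: -62, 24, 8, -8, -28  ⇒  Σ = -66
Area = |Σ|/2 = 33.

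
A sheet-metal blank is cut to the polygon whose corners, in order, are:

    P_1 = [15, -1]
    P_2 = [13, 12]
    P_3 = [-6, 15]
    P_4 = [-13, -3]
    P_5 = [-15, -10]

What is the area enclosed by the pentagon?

461.5

Apply the shoelace formula: 2A = Σ (x_i·y_{i+1} − x_{i+1}·y_i), indices taken mod 5.
Cross-terms: 193, 267, 213, 85, 165  ⇒  Σ = 923
Area = |Σ|/2 = 461.5.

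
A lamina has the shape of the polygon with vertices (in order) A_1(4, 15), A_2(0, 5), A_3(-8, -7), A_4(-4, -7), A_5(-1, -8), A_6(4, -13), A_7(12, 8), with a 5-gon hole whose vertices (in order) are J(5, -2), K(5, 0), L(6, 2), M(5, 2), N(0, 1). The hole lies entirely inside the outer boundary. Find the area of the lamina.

Outer boundary:
Σ = (20) + (40) + (28) + (25) + (45) + (188) + (148) = 494
Area = |Σ|/2 = 247.
Hole:
Σ = (10) + (10) + (2) + (5) + (-5) = 22
Area = |Σ|/2 = 11.
Net area = 247 − 11 = 236.

236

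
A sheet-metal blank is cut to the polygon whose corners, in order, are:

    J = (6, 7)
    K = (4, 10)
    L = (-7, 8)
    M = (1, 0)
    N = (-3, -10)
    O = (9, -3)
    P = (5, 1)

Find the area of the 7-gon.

134

Σ = (32) + (102) + (-8) + (-10) + (99) + (24) + (29) = 268
Area = |Σ|/2 = 134.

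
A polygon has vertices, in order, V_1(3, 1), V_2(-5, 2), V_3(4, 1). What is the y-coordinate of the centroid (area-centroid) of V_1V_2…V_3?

4/3

Apply the shoelace (surveyor's) formula. First the cross-terms c_i = x_i·y_{i+1} − x_{i+1}·y_i:
  11, -13, 1  ⇒  2A = -1, A = -0.5.
Then Σ (y_i + y_{i+1})·c_i = -4, so ȳ = -4 / (6·(-0.5)) = 4/3.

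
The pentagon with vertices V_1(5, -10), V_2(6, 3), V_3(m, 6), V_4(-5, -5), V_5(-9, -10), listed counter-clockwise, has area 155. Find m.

-3

Write out the shoelace sum; only the two edges meeting at V_3 involve m:
2·Area = [(6·6 − m·3) + (m·(-5) − (-5)·6)] + 220
       = -8·m + 286 = 310
⇒ m = -3.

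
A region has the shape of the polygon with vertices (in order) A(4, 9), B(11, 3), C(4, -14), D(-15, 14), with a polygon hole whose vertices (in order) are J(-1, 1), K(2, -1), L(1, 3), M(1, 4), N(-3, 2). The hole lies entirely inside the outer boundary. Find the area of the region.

Outer boundary:
Apply the surveyor's formula: 2A = Σ (x_i·y_{i+1} − x_{i+1}·y_i), indices taken mod 4.
Σ = (-87) + (-166) + (-154) + (-191) = -598
Area = |Σ|/2 = 299.
Hole:
Apply the surveyor's formula: 2A = Σ (x_i·y_{i+1} − x_{i+1}·y_i), indices taken mod 5.
J→K: (-1)(-1) − (2)(1) = -1
K→L: (2)(3) − (1)(-1) = 7
L→M: (1)(4) − (1)(3) = 1
M→N: (1)(2) − (-3)(4) = 14
N→J: (-3)(1) − (-1)(2) = -1
Σ = 20
Area = |Σ|/2 = 10.
Net area = 299 − 10 = 289.

289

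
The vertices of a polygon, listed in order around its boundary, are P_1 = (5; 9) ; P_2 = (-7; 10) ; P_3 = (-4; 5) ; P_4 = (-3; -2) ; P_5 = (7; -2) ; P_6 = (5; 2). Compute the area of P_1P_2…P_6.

Apply the shoelace formula: 2A = Σ (x_i·y_{i+1} − x_{i+1}·y_i), indices taken mod 6.
Σ = (113) + (5) + (23) + (20) + (24) + (35) = 220
Area = |Σ|/2 = 110.

110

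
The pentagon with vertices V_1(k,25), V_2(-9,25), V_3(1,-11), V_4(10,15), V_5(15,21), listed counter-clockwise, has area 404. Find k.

6

Write out the shoelace sum; only the two edges meeting at V_1 involve k:
2·Area = [(15·25 − k·21) + (k·25 − (-9)·25)] + 184
       = 4·k + 784 = 808
⇒ k = 6.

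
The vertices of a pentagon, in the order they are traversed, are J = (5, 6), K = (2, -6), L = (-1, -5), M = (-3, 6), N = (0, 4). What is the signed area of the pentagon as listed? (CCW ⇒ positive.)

Apply the surveyor's formula: 2A = Σ (x_i·y_{i+1} − x_{i+1}·y_i), indices taken mod 5.
Cross-terms: -42, -16, -21, -12, -20  ⇒  Σ = -111
Signed area = Σ/2 = -55.5 (negative ⇒ clockwise traversal).

-55.5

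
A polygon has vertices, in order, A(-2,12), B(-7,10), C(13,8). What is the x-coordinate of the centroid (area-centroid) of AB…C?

4/3

Apply Gauss's area formula. First the cross-terms c_i = x_i·y_{i+1} − x_{i+1}·y_i:
  64, -186, 172  ⇒  2A = 50, A = 25.
Then Σ (x_i + x_{i+1})·c_i = 200, so x̄ = 200 / (6·25) = 4/3.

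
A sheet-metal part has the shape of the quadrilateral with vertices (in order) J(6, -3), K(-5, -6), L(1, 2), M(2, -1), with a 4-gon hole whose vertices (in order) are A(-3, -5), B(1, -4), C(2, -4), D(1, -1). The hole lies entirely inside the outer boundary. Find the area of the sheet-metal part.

Outer boundary:
Apply Gauss's area formula: 2A = Σ (x_i·y_{i+1} − x_{i+1}·y_i), indices taken mod 4.
Σ = (-51) + (-4) + (-5) + (0) = -60
Area = |Σ|/2 = 30.
Hole:
Cross-terms: 17, 4, 2, -8  ⇒  Σ = 15
Area = |Σ|/2 = 7.5.
Net area = 30 − 7.5 = 22.5.

22.5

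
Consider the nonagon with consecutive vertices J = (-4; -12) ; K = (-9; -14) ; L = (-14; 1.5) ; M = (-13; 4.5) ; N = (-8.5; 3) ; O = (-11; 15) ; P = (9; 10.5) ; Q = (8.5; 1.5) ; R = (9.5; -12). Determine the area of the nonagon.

502.375

Apply Gauss's area formula: 2A = Σ (x_i·y_{i+1} − x_{i+1}·y_i), indices taken mod 9.
Σ = (-52) + (-209.5) + (-43.5) + (-0.75) + (-94.5) + (-250.5) + (-75.75) + (-116.25) + (-162) = -1004.75
Area = |Σ|/2 = 502.375.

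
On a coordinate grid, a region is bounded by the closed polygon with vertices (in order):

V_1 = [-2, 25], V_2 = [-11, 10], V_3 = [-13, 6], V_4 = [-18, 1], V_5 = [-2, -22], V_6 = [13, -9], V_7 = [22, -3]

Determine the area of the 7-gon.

Σ = (255) + (64) + (95) + (398) + (304) + (159) + (544) = 1819
Area = |Σ|/2 = 909.5.

909.5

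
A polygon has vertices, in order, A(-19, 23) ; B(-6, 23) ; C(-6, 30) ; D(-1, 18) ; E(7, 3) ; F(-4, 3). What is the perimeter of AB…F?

86

|AB| = √((13)² + (0)²) = √169 = 13
|BC| = √((0)² + (7)²) = √49 = 7
|CD| = √((5)² + (-12)²) = √169 = 13
|DE| = √((8)² + (-15)²) = √289 = 17
|EF| = √((-11)² + (0)²) = √121 = 11
|FA| = √((-15)² + (20)²) = √625 = 25
Perimeter = 13 + 7 + 13 + 17 + 11 + 25 = 86.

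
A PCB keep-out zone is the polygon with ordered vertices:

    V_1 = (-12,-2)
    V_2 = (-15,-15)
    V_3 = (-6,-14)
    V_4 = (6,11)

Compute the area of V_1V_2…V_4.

V_1→V_2: (-12)(-15) − (-15)(-2) = 150
V_2→V_3: (-15)(-14) − (-6)(-15) = 120
V_3→V_4: (-6)(11) − (6)(-14) = 18
V_4→V_1: (6)(-2) − (-12)(11) = 120
Σ = 408
Area = |Σ|/2 = 204.

204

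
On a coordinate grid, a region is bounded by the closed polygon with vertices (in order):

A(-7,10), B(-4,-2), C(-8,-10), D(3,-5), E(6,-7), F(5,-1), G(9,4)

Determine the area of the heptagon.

Cross-terms: 54, 24, 70, 9, 29, 29, 118  ⇒  Σ = 333
Area = |Σ|/2 = 166.5.

166.5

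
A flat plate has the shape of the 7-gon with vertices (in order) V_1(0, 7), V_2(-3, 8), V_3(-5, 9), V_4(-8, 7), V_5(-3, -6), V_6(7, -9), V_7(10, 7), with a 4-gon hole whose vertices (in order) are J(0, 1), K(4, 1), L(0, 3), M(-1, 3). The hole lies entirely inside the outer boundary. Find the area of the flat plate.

Outer boundary:
Σ = (21) + (13) + (37) + (69) + (69) + (139) + (70) = 418
Area = |Σ|/2 = 209.
Hole:
Apply the surveyor's formula: 2A = Σ (x_i·y_{i+1} − x_{i+1}·y_i), indices taken mod 4.
Cross-terms: -4, 12, 3, -1  ⇒  Σ = 10
Area = |Σ|/2 = 5.
Net area = 209 − 5 = 204.

204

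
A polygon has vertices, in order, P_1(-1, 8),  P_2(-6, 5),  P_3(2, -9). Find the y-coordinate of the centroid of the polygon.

4/3

Apply the shoelace (surveyor's) formula. First the cross-terms c_i = x_i·y_{i+1} − x_{i+1}·y_i:
  43, 44, 7  ⇒  2A = 94, A = 47.
Then Σ (y_i + y_{i+1})·c_i = 376, so ȳ = 376 / (6·47) = 4/3.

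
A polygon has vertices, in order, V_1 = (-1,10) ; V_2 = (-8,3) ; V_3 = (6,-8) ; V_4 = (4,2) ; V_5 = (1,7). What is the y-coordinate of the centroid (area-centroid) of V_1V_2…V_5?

Apply the shoelace (surveyor's) formula. First the cross-terms c_i = x_i·y_{i+1} − x_{i+1}·y_i:
  77, 46, 44, 26, 17  ⇒  2A = 210, A = 105.
Then Σ (y_i + y_{i+1})·c_i = 1030, so ȳ = 1030 / (6·105) = 103/63.

103/63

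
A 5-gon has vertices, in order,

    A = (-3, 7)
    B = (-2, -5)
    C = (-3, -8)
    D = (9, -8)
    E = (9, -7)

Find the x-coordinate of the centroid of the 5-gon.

280/177

Apply the surveyor's formula. First the cross-terms c_i = x_i·y_{i+1} − x_{i+1}·y_i:
  29, 1, 96, 9, 42  ⇒  2A = 177, A = 88.5.
Then Σ (x_i + x_{i+1})·c_i = 840, so x̄ = 840 / (6·88.5) = 280/177.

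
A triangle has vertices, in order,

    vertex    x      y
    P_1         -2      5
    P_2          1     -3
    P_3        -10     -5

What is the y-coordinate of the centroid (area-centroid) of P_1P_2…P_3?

Apply the shoelace formula. First the cross-terms c_i = x_i·y_{i+1} − x_{i+1}·y_i:
  1, -35, -60  ⇒  2A = -94, A = -47.
Then Σ (y_i + y_{i+1})·c_i = 282, so ȳ = 282 / (6·(-47)) = -1.

-1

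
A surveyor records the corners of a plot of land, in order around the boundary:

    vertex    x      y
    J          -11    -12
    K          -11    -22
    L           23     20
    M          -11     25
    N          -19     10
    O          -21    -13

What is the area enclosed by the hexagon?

1061

Σ = (110) + (286) + (795) + (365) + (457) + (109) = 2122
Area = |Σ|/2 = 1061.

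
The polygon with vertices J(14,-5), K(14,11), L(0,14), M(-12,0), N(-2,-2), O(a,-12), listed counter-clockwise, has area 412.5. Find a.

-7

Write out the shoelace sum; only the two edges meeting at O involve a:
2·Area = [((-2)·(-12) − a·(-2)) + (a·(-5) − 14·(-12))] + 612
       = -3·a + 804 = 825
⇒ a = -7.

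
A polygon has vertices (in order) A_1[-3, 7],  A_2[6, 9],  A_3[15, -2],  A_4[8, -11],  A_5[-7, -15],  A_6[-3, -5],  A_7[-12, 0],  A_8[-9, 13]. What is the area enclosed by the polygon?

406

Cross-terms: -69, -147, -149, -197, -10, -60, -156, -24  ⇒  Σ = -812
Area = |Σ|/2 = 406.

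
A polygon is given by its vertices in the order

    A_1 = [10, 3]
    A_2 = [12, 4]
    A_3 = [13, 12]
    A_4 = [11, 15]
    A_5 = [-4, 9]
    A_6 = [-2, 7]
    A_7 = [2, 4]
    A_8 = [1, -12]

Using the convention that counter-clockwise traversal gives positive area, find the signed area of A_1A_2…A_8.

190.5

Apply Gauss's area formula: 2A = Σ (x_i·y_{i+1} − x_{i+1}·y_i), indices taken mod 8.
Σ = (4) + (92) + (63) + (159) + (-10) + (-22) + (-28) + (123) = 381
Signed area = Σ/2 = 190.5 (positive ⇒ counter-clockwise traversal).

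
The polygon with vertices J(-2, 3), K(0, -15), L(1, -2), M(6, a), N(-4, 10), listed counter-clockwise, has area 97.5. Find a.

The doubled signed area Σ (x_i y_{i+1} − x_{i+1} y_i) is linear in a.
With a=0 it equals 125; the coefficient of a is 5 (from the two edges through M).
So 5·a + 125 = 2·97.5 = 195 ⇒ a = 14.

14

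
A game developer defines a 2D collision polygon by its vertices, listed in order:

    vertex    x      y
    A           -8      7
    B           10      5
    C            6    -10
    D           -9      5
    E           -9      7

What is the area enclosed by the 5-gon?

Σ = (-110) + (-130) + (-60) + (-18) + (-7) = -325
Area = |Σ|/2 = 162.5.

162.5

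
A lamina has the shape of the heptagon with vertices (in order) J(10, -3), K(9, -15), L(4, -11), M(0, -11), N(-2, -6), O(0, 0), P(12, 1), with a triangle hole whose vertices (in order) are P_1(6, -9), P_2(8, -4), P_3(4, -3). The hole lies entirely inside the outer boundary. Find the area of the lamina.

126

Outer boundary:
Apply the shoelace (surveyor's) formula: 2A = Σ (x_i·y_{i+1} − x_{i+1}·y_i), indices taken mod 7.
J→K: (10)(-15) − (9)(-3) = -123
K→L: (9)(-11) − (4)(-15) = -39
L→M: (4)(-11) − (0)(-11) = -44
M→N: (0)(-6) − (-2)(-11) = -22
N→O: (-2)(0) − (0)(-6) = 0
O→P: (0)(1) − (12)(0) = 0
P→J: (12)(-3) − (10)(1) = -46
Σ = -274
Area = |Σ|/2 = 137.
Hole:
P_1→P_2: (6)(-4) − (8)(-9) = 48
P_2→P_3: (8)(-3) − (4)(-4) = -8
P_3→P_1: (4)(-9) − (6)(-3) = -18
Σ = 22
Area = |Σ|/2 = 11.
Net area = 137 − 11 = 126.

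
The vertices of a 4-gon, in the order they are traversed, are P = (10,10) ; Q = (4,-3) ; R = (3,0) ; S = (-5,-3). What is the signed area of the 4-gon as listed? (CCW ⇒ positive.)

-45

P→Q: (10)(-3) − (4)(10) = -70
Q→R: (4)(0) − (3)(-3) = 9
R→S: (3)(-3) − (-5)(0) = -9
S→P: (-5)(10) − (10)(-3) = -20
Σ = -90
Signed area = Σ/2 = -45 (negative ⇒ clockwise traversal).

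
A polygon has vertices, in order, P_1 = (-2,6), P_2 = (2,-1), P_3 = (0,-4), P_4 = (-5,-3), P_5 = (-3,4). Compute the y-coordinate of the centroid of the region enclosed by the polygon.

-1/231

Apply the shoelace (surveyor's) formula. First the cross-terms c_i = x_i·y_{i+1} − x_{i+1}·y_i:
  -10, -8, -20, -29, -10  ⇒  2A = -77, A = -38.5.
Then Σ (y_i + y_{i+1})·c_i = 1, so ȳ = 1 / (6·(-38.5)) = -1/231.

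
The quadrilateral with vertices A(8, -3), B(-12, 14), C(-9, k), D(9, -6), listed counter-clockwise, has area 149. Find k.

The doubled signed area Σ (x_i y_{i+1} − x_{i+1} y_i) is linear in k.
With k=0 it equals 277; the coefficient of k is -21 (from the two edges through C).
So -21·k + 277 = 2·149 = 298 ⇒ k = -1.

-1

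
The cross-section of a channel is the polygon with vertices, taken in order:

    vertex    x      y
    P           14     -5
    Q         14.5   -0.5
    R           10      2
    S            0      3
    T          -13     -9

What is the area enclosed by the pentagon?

Apply the shoelace (surveyor's) formula: 2A = Σ (x_i·y_{i+1} − x_{i+1}·y_i), indices taken mod 5.
P→Q: (14)(-0.5) − (14.5)(-5) = 65.5
Q→R: (14.5)(2) − (10)(-0.5) = 34
R→S: (10)(3) − (0)(2) = 30
S→T: (0)(-9) − (-13)(3) = 39
T→P: (-13)(-5) − (14)(-9) = 191
Σ = 359.5
Area = |Σ|/2 = 179.75.

179.75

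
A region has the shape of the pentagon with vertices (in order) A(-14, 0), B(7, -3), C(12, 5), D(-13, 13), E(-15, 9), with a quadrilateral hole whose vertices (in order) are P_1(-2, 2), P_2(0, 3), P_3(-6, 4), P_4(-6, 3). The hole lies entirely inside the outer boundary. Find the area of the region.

Outer boundary:
Apply the shoelace (surveyor's) formula: 2A = Σ (x_i·y_{i+1} − x_{i+1}·y_i), indices taken mod 5.
Σ = (42) + (71) + (221) + (78) + (126) = 538
Area = |Σ|/2 = 269.
Hole:
Cross-terms: -6, 18, 6, -6  ⇒  Σ = 12
Area = |Σ|/2 = 6.
Net area = 269 − 6 = 263.

263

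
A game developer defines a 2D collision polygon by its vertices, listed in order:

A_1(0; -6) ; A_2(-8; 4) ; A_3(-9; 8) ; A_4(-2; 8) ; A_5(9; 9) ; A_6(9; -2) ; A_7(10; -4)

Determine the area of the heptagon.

Σ = (-48) + (-28) + (-56) + (-90) + (-99) + (-16) + (-60) = -397
Area = |Σ|/2 = 198.5.

198.5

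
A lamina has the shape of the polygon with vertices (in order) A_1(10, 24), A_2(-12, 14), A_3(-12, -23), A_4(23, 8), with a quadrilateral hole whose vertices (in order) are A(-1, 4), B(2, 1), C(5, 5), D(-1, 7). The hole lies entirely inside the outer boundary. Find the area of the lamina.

Outer boundary:
Σ = (428) + (444) + (433) + (472) = 1777
Area = |Σ|/2 = 888.5.
Hole:
Apply the shoelace (surveyor's) formula: 2A = Σ (x_i·y_{i+1} − x_{i+1}·y_i), indices taken mod 4.
Σ = (-9) + (5) + (40) + (3) = 39
Area = |Σ|/2 = 19.5.
Net area = 888.5 − 19.5 = 869.

869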